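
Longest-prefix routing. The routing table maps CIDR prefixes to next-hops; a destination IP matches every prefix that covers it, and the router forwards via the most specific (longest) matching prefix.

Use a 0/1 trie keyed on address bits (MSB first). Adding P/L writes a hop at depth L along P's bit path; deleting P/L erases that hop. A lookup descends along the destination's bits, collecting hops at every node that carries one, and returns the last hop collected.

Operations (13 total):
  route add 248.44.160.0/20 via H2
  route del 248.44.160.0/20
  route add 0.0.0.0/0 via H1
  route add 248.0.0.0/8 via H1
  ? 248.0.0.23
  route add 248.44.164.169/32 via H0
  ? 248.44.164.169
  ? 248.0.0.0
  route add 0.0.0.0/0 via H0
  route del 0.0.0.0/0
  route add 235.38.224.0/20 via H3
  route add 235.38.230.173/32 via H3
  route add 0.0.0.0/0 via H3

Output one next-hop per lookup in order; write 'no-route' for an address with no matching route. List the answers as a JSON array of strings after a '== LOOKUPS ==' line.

Apply in order:
  + 248.44.160.0/20 (H2) depth=20
  - 248.44.160.0/20 clear@20
  + 0.0.0.0/0 (H1) depth=0
  + 248.0.0.0/8 (H1) depth=8
  Q 248.0.0.23: descend 1111100000 ; hops seen [H1,H1] ; pick H1
  + 248.44.164.169/32 (H0) depth=32
  Q 248.44.164.169: descend 11111000001011001010010010101001 ; hops seen [H1,H1,H0] ; pick H0
  Q 248.0.0.0: descend 1111100000 ; hops seen [H1,H1] ; pick H1
  + 0.0.0.0/0 (H0) depth=0
  - 0.0.0.0/0 clear@0
  + 235.38.224.0/20 (H3) depth=20
  + 235.38.230.173/32 (H3) depth=32
  + 0.0.0.0/0 (H3) depth=0

== LOOKUPS ==
["H1","H0","H1"]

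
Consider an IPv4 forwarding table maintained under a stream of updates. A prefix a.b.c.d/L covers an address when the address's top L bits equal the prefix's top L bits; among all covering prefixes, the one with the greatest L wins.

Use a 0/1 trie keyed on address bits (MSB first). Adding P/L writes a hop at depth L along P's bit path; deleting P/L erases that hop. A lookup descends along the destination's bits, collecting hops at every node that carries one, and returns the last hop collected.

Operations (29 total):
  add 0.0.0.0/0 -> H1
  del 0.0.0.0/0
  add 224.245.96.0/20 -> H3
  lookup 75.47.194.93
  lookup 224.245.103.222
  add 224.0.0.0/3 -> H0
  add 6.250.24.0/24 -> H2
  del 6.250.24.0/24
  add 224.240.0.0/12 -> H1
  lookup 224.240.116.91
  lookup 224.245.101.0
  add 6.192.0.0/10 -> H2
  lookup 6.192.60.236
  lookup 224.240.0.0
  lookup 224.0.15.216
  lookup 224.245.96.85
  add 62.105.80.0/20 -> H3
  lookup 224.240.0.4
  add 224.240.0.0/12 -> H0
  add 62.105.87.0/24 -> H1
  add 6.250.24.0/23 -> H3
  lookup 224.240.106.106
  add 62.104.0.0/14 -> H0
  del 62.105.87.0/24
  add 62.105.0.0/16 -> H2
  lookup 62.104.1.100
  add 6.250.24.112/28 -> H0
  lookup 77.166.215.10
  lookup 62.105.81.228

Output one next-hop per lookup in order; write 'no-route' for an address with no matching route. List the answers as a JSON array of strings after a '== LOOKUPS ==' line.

Apply in order:
  + 0.0.0.0/0 (H1) depth=0
  - 0.0.0.0/0 clear@0
  + 224.245.96.0/20 (H3) depth=20
  lookup 75.47.194.93: bits ε walk d0:- -> no-route
  lookup 224.245.103.222: bits 11100000111101010110 walk d0:-→d1:-→d2:-→d3:-→d4:-→d5:-→d6:-→d7:-→d8:-→d9:-→d10:-→d11:-→d12:-→d13:-→d14:-→d15:-→d16:-→d17:-→d18:-→d19:-→d20:H3 -> H3
  + 224.0.0.0/3 (H0) depth=3
  + 6.250.24.0/24 (H2) depth=24
  - 6.250.24.0/24 clear@24
  + 224.240.0.0/12 (H1) depth=12
  lookup 224.240.116.91: bits 1110000011110 walk d0:-→d1:-→d2:-→d3:H0→d4:-→d5:-→d6:-→d7:-→d8:-→d9:-→d10:-→d11:-→d12:H1→d13:- -> H1
  lookup 224.245.101.0: bits 11100000111101010110 walk d0:-→d1:-→d2:-→d3:H0→d4:-→d5:-→d6:-→d7:-→d8:-→d9:-→d10:-→d11:-→d12:H1→d13:-→d14:-→d15:-→d16:-→d17:-→d18:-→d19:-→d20:H3 -> H3
  + 6.192.0.0/10 (H2) depth=10
  lookup 6.192.60.236: bits 0000011011 walk d0:-→d1:-→d2:-→d3:-→d4:-→d5:-→d6:-→d7:-→d8:-→d9:-→d10:H2 -> H2
  lookup 224.240.0.0: bits 1110000011110 walk d0:-→d1:-→d2:-→d3:H0→d4:-→d5:-→d6:-→d7:-→d8:-→d9:-→d10:-→d11:-→d12:H1→d13:- -> H1
  lookup 224.0.15.216: bits 11100000 walk d0:-→d1:-→d2:-→d3:H0→d4:-→d5:-→d6:-→d7:-→d8:- -> H0
  lookup 224.245.96.85: bits 11100000111101010110 walk d0:-→d1:-→d2:-→d3:H0→d4:-→d5:-→d6:-→d7:-→d8:-→d9:-→d10:-→d11:-→d12:H1→d13:-→d14:-→d15:-→d16:-→d17:-→d18:-→d19:-→d20:H3 -> H3
  + 62.105.80.0/20 (H3) depth=20
  lookup 224.240.0.4: bits 1110000011110 walk d0:-→d1:-→d2:-→d3:H0→d4:-→d5:-→d6:-→d7:-→d8:-→d9:-→d10:-→d11:-→d12:H1→d13:- -> H1
  + 224.240.0.0/12 (H0) depth=12
  + 62.105.87.0/24 (H1) depth=24
  + 6.250.24.0/23 (H3) depth=23
  lookup 224.240.106.106: bits 1110000011110 walk d0:-→d1:-→d2:-→d3:H0→d4:-→d5:-→d6:-→d7:-→d8:-→d9:-→d10:-→d11:-→d12:H0→d13:- -> H0
  + 62.104.0.0/14 (H0) depth=14
  - 62.105.87.0/24 clear@24
  + 62.105.0.0/16 (H2) depth=16
  lookup 62.104.1.100: bits 001111100110100 walk d0:-→d1:-→d2:-→d3:-→d4:-→d5:-→d6:-→d7:-→d8:-→d9:-→d10:-→d11:-→d12:-→d13:-→d14:H0→d15:- -> H0
  + 6.250.24.112/28 (H0) depth=28
  lookup 77.166.215.10: bits 0 walk d0:-→d1:- -> no-route
  lookup 62.105.81.228: bits 001111100110100101010 walk d0:-→d1:-→d2:-→d3:-→d4:-→d5:-→d6:-→d7:-→d8:-→d9:-→d10:-→d11:-→d12:-→d13:-→d14:H0→d15:-→d16:H2→d17:-→d18:-→d19:-→d20:H3→d21:- -> H3

== LOOKUPS ==
["no-route","H3","H1","H3","H2","H1","H0","H3","H1","H0","H0","no-route","H3"]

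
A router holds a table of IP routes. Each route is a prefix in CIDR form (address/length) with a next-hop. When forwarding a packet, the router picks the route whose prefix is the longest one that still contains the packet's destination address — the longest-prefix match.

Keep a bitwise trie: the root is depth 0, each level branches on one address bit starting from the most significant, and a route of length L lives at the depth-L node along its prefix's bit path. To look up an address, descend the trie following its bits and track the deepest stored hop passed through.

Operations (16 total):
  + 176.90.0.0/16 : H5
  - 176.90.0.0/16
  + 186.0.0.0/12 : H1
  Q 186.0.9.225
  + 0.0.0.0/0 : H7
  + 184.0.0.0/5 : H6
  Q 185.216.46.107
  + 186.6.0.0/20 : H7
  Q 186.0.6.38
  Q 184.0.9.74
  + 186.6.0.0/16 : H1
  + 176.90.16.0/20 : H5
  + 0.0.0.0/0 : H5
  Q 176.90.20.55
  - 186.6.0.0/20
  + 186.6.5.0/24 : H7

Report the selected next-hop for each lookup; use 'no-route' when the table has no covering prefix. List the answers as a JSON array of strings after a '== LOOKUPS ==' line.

Trace:
  add 176.90.0.0/16 -> H5 at depth 16
  del 176.90.0.0/16 (clear depth 16)
  add 186.0.0.0/12 -> H1 at depth 12
  lookup 186.0.9.225: bits 101110100000 walk d0:-→d1:-→d2:-→d3:-→d4:-→d5:-→d6:-→d7:-→d8:-→d9:-→d10:-→d11:-→d12:H1 -> H1
  add 0.0.0.0/0 -> H7 at depth 0
  add 184.0.0.0/5 -> H6 at depth 5
  lookup 185.216.46.107: bits 101110 walk d0:H7→d1:-→d2:-→d3:-→d4:-→d5:H6→d6:- -> H6
  add 186.6.0.0/20 -> H7 at depth 20
  lookup 186.0.6.38: bits 1011101000000 walk d0:H7→d1:-→d2:-→d3:-→d4:-→d5:H6→d6:-→d7:-→d8:-→d9:-→d10:-→d11:-→d12:H1→d13:- -> H1
  lookup 184.0.9.74: bits 101110 walk d0:H7→d1:-→d2:-→d3:-→d4:-→d5:H6→d6:- -> H6
  add 186.6.0.0/16 -> H1 at depth 16
  add 176.90.16.0/20 -> H5 at depth 20
  add 0.0.0.0/0 -> H5 at depth 0
  lookup 176.90.20.55: bits 10110000010110100001 walk d0:H5→d1:-→d2:-→d3:-→d4:-→d5:-→d6:-→d7:-→d8:-→d9:-→d10:-→d11:-→d12:-→d13:-→d14:-→d15:-→d16:-→d17:-→d18:-→d19:-→d20:H5 -> H5
  del 186.6.0.0/20 (clear depth 20)
  add 186.6.5.0/24 -> H7 at depth 24

== LOOKUPS ==
["H1","H6","H1","H6","H5"]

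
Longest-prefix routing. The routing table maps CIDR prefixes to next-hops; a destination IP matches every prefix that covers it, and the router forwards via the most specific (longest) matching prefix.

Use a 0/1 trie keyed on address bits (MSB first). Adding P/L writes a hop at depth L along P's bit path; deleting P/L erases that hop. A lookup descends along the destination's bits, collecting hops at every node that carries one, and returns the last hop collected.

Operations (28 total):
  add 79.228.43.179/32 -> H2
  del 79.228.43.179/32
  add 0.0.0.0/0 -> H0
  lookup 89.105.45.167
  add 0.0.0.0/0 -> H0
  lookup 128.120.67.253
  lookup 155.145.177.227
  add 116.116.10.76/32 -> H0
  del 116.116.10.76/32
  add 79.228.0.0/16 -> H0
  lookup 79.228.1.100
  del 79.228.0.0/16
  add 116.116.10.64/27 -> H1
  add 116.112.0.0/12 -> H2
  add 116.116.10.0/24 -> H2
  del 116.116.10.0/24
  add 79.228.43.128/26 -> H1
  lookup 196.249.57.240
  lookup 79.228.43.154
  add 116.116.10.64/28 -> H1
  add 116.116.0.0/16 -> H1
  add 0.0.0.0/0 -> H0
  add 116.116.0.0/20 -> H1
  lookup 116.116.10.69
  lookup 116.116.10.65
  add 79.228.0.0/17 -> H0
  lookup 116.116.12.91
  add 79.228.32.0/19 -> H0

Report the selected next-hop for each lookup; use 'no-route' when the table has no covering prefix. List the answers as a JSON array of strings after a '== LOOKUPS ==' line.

Trace:
  + 79.228.43.179/32 (H2) depth=32
  del 79.228.43.179/32 (clear depth 32)
  + 0.0.0.0/0 (H0) depth=0
  Q 89.105.45.167: descend 010 ; hops seen [H0] ; pick H0
  + 0.0.0.0/0 (H0) depth=0
  Q 128.120.67.253: descend ε ; hops seen [H0] ; pick H0
  Q 155.145.177.227: descend ε ; hops seen [H0] ; pick H0
  + 116.116.10.76/32 (H0) depth=32
  del 116.116.10.76/32 (clear depth 32)
  + 79.228.0.0/16 (H0) depth=16
  Q 79.228.1.100: descend 010011111110010000 ; hops seen [H0,H0] ; pick H0
  del 79.228.0.0/16 (clear depth 16)
  + 116.116.10.64/27 (H1) depth=27
  + 116.112.0.0/12 (H2) depth=12
  + 116.116.10.0/24 (H2) depth=24
  del 116.116.10.0/24 (clear depth 24)
  + 79.228.43.128/26 (H1) depth=26
  Q 196.249.57.240: descend ε ; hops seen [H0] ; pick H0
  Q 79.228.43.154: descend 01001111111001000010101110 ; hops seen [H0,H1] ; pick H1
  + 116.116.10.64/28 (H1) depth=28
  + 116.116.0.0/16 (H1) depth=16
  + 0.0.0.0/0 (H0) depth=0
  + 116.116.0.0/20 (H1) depth=20
  Q 116.116.10.69: descend 0111010001110100000010100100 ; hops seen [H0,H2,H1,H1,H1,H1] ; pick H1
  Q 116.116.10.65: descend 0111010001110100000010100100 ; hops seen [H0,H2,H1,H1,H1,H1] ; pick H1
  + 79.228.0.0/17 (H0) depth=17
  Q 116.116.12.91: descend 011101000111010000001 ; hops seen [H0,H2,H1,H1] ; pick H1
  + 79.228.32.0/19 (H0) depth=19

== LOOKUPS ==
["H0","H0","H0","H0","H0","H1","H1","H1","H1"]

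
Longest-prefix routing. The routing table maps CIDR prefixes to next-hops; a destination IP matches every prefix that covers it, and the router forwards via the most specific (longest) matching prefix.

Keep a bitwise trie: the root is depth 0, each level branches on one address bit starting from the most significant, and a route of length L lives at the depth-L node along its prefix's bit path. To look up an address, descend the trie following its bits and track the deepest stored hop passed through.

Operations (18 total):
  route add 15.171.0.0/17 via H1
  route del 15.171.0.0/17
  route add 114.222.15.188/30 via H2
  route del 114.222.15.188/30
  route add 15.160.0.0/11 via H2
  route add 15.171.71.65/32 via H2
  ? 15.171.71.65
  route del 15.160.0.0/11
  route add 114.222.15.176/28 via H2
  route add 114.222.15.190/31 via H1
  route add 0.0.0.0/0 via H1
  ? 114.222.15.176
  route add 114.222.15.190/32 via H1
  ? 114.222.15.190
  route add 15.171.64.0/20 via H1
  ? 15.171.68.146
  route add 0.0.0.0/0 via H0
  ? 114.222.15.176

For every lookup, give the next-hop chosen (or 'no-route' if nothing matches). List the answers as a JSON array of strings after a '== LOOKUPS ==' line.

Process each operation:
  + 15.171.0.0/17 (H1) depth=17
  del 15.171.0.0/17 (clear depth 17)
  + 114.222.15.188/30 (H2) depth=30
  del 114.222.15.188/30 (clear depth 30)
  + 15.160.0.0/11 (H2) depth=11
  + 15.171.71.65/32 (H2) depth=32
  ? 15.171.71.65  path d0:-→d1:-→d2:-→d3:-→d4:-→d5:-→d6:-→d7:-→d8:-→d9:-→d10:-→d11:H2→d12:-→d13:-→d14:-→d15:-→d16:-→d17:-→d18:-→d19:-→d20:-→d21:-→d22:-→d23:-→d24:-→d25:-→d26:-→d27:-→d28:-→d29:-→d30:-→d31:-→d32:H2  best=H2
  del 15.160.0.0/11 (clear depth 11)
  + 114.222.15.176/28 (H2) depth=28
  + 114.222.15.190/31 (H1) depth=31
  + 0.0.0.0/0 (H1) depth=0
  ? 114.222.15.176  path d0:H1→d1:-→d2:-→d3:-→d4:-→d5:-→d6:-→d7:-→d8:-→d9:-→d10:-→d11:-→d12:-→d13:-→d14:-→d15:-→d16:-→d17:-→d18:-→d19:-→d20:-→d21:-→d22:-→d23:-→d24:-→d25:-→d26:-→d27:-→d28:H2  best=H2
  + 114.222.15.190/32 (H1) depth=32
  ? 114.222.15.190  path d0:H1→d1:-→d2:-→d3:-→d4:-→d5:-→d6:-→d7:-→d8:-→d9:-→d10:-→d11:-→d12:-→d13:-→d14:-→d15:-→d16:-→d17:-→d18:-→d19:-→d20:-→d21:-→d22:-→d23:-→d24:-→d25:-→d26:-→d27:-→d28:H2→d29:-→d30:-→d31:H1→d32:H1  best=H1
  + 15.171.64.0/20 (H1) depth=20
  ? 15.171.68.146  path d0:H1→d1:-→d2:-→d3:-→d4:-→d5:-→d6:-→d7:-→d8:-→d9:-→d10:-→d11:-→d12:-→d13:-→d14:-→d15:-→d16:-→d17:-→d18:-→d19:-→d20:H1→d21:-→d22:-  best=H1
  + 0.0.0.0/0 (H0) depth=0
  ? 114.222.15.176  path d0:H0→d1:-→d2:-→d3:-→d4:-→d5:-→d6:-→d7:-→d8:-→d9:-→d10:-→d11:-→d12:-→d13:-→d14:-→d15:-→d16:-→d17:-→d18:-→d19:-→d20:-→d21:-→d22:-→d23:-→d24:-→d25:-→d26:-→d27:-→d28:H2  best=H2

== LOOKUPS ==
["H2","H2","H1","H1","H2"]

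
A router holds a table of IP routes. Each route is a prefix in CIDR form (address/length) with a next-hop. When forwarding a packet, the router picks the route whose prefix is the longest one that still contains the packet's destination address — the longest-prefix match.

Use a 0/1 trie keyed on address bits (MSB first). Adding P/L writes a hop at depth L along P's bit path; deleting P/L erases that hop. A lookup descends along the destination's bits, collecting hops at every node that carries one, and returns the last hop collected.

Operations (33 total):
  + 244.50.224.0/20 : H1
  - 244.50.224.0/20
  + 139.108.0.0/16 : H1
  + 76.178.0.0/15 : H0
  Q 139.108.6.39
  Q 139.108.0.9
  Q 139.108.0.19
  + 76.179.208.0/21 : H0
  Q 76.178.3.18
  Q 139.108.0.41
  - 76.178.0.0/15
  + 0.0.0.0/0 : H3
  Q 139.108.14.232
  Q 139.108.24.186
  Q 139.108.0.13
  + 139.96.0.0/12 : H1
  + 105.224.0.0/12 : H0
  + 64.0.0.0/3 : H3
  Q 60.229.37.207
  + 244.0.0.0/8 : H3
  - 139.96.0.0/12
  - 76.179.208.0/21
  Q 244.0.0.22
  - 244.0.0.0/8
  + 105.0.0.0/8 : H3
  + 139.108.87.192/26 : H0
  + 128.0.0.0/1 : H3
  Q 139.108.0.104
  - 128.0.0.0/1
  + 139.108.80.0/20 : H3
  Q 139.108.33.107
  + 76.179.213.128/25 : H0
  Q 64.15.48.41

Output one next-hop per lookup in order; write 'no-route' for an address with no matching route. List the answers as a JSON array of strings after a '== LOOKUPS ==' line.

Apply in order:
  add 244.50.224.0/20 -> H1 at depth 20
  - 244.50.224.0/20 clear@20
  add 139.108.0.0/16 -> H1 at depth 16
  add 76.178.0.0/15 -> H0 at depth 15
  Q 139.108.6.39: descend 1000101101101100 ; hops seen [H1] ; pick H1
  Q 139.108.0.9: descend 1000101101101100 ; hops seen [H1] ; pick H1
  Q 139.108.0.19: descend 1000101101101100 ; hops seen [H1] ; pick H1
  add 76.179.208.0/21 -> H0 at depth 21
  Q 76.178.3.18: descend 010011001011001 ; hops seen [H0] ; pick H0
  Q 139.108.0.41: descend 1000101101101100 ; hops seen [H1] ; pick H1
  - 76.178.0.0/15 clear@15
  add 0.0.0.0/0 -> H3 at depth 0
  Q 139.108.14.232: descend 1000101101101100 ; hops seen [H3,H1] ; pick H1
  Q 139.108.24.186: descend 1000101101101100 ; hops seen [H3,H1] ; pick H1
  Q 139.108.0.13: descend 1000101101101100 ; hops seen [H3,H1] ; pick H1
  add 139.96.0.0/12 -> H1 at depth 12
  add 105.224.0.0/12 -> H0 at depth 12
  add 64.0.0.0/3 -> H3 at depth 3
  Q 60.229.37.207: descend 0 ; hops seen [H3] ; pick H3
  add 244.0.0.0/8 -> H3 at depth 8
  - 139.96.0.0/12 clear@12
  - 76.179.208.0/21 clear@21
  Q 244.0.0.22: descend 1111010000 ; hops seen [H3,H3] ; pick H3
  - 244.0.0.0/8 clear@8
  add 105.0.0.0/8 -> H3 at depth 8
  add 139.108.87.192/26 -> H0 at depth 26
  add 128.0.0.0/1 -> H3 at depth 1
  Q 139.108.0.104: descend 10001011011011000 ; hops seen [H3,H3,H1] ; pick H1
  - 128.0.0.0/1 clear@1
  add 139.108.80.0/20 -> H3 at depth 20
  Q 139.108.33.107: descend 10001011011011000 ; hops seen [H3,H1] ; pick H1
  add 76.179.213.128/25 -> H0 at depth 25
  Q 64.15.48.41: descend 0100 ; hops seen [H3,H3] ; pick H3

== LOOKUPS ==
["H1","H1","H1","H0","H1","H1","H1","H1","H3","H3","H1","H1","H3"]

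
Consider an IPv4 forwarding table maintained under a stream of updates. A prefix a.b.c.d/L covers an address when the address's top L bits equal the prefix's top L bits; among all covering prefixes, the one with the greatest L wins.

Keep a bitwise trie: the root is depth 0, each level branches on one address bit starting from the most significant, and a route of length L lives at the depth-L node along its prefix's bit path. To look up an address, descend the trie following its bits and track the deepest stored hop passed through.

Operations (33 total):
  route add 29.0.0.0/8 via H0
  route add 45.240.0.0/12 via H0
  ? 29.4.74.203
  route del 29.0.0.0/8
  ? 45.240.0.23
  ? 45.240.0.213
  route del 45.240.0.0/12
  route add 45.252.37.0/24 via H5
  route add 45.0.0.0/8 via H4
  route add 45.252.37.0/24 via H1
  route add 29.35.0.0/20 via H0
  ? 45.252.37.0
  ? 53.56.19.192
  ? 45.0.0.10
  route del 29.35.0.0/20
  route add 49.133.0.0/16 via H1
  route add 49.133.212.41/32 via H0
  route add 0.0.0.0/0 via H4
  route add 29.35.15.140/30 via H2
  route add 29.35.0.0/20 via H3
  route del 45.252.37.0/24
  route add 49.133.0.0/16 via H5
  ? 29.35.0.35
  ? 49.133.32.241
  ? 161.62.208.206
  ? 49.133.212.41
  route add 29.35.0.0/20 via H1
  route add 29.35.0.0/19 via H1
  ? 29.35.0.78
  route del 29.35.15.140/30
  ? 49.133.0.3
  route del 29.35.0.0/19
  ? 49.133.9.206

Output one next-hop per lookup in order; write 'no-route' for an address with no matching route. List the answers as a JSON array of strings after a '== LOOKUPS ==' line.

Apply in order:
  add 29.0.0.0/8 -> H0 at depth 8
  add 45.240.0.0/12 -> H0 at depth 12
  Q 29.4.74.203: descend 00011101 ; hops seen [H0] ; pick H0
  - 29.0.0.0/8 clear@8
  Q 45.240.0.23: descend 001011011111 ; hops seen [H0] ; pick H0
  Q 45.240.0.213: descend 001011011111 ; hops seen [H0] ; pick H0
  - 45.240.0.0/12 clear@12
  add 45.252.37.0/24 -> H5 at depth 24
  add 45.0.0.0/8 -> H4 at depth 8
  add 45.252.37.0/24 -> H1 at depth 24
  add 29.35.0.0/20 -> H0 at depth 20
  Q 45.252.37.0: descend 001011011111110000100101 ; hops seen [H4,H1] ; pick H1
  Q 53.56.19.192: descend 001 ; hops seen [∅] ; pick no-route
  Q 45.0.0.10: descend 00101101 ; hops seen [H4] ; pick H4
  - 29.35.0.0/20 clear@20
  add 49.133.0.0/16 -> H1 at depth 16
  add 49.133.212.41/32 -> H0 at depth 32
  add 0.0.0.0/0 -> H4 at depth 0
  add 29.35.15.140/30 -> H2 at depth 30
  add 29.35.0.0/20 -> H3 at depth 20
  - 45.252.37.0/24 clear@24
  add 49.133.0.0/16 -> H5 at depth 16
  Q 29.35.0.35: descend 00011101001000110000 ; hops seen [H4,H3] ; pick H3
  Q 49.133.32.241: descend 0011000110000101 ; hops seen [H4,H5] ; pick H5
  Q 161.62.208.206: descend ε ; hops seen [H4] ; pick H4
  Q 49.133.212.41: descend 00110001100001011101010000101001 ; hops seen [H4,H5,H0] ; pick H0
  add 29.35.0.0/20 -> H1 at depth 20
  add 29.35.0.0/19 -> H1 at depth 19
  Q 29.35.0.78: descend 00011101001000110000 ; hops seen [H4,H1,H1] ; pick H1
  - 29.35.15.140/30 clear@30
  Q 49.133.0.3: descend 0011000110000101 ; hops seen [H4,H5] ; pick H5
  - 29.35.0.0/19 clear@19
  Q 49.133.9.206: descend 0011000110000101 ; hops seen [H4,H5] ; pick H5

== LOOKUPS ==
["H0","H0","H0","H1","no-route","H4","H3","H5","H4","H0","H1","H5","H5"]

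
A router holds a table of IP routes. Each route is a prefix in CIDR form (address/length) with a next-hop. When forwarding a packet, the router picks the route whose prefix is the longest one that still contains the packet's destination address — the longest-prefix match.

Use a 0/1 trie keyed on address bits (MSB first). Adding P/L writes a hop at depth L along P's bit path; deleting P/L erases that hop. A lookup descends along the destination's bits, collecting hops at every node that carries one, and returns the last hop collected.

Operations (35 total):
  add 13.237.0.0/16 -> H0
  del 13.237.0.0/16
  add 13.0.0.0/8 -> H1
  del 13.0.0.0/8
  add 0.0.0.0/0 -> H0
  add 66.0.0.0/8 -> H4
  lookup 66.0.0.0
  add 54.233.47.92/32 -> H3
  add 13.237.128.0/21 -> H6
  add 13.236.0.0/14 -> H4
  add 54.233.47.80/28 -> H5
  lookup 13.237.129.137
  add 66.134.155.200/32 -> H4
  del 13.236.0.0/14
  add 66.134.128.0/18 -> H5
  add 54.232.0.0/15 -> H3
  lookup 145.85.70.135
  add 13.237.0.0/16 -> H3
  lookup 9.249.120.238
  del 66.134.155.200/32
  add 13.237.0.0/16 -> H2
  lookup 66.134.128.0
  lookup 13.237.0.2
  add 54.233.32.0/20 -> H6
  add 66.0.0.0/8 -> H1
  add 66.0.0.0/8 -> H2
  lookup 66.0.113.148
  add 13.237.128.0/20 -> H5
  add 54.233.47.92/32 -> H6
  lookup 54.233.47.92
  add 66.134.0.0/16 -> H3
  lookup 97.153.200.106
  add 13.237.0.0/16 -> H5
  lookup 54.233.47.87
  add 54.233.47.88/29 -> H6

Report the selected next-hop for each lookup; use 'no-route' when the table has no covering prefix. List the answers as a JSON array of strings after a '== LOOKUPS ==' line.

Apply in order:
  + 13.237.0.0/16 (H0) depth=16
  - 13.237.0.0/16 clear@16
  + 13.0.0.0/8 (H1) depth=8
  - 13.0.0.0/8 clear@8
  + 0.0.0.0/0 (H0) depth=0
  + 66.0.0.0/8 (H4) depth=8
  ? 66.0.0.0  path d0:H0→d1:-→d2:-→d3:-→d4:-→d5:-→d6:-→d7:-→d8:H4  best=H4
  + 54.233.47.92/32 (H3) depth=32
  + 13.237.128.0/21 (H6) depth=21
  + 13.236.0.0/14 (H4) depth=14
  + 54.233.47.80/28 (H5) depth=28
  ? 13.237.129.137  path d0:H0→d1:-→d2:-→d3:-→d4:-→d5:-→d6:-→d7:-→d8:-→d9:-→d10:-→d11:-→d12:-→d13:-→d14:H4→d15:-→d16:-→d17:-→d18:-→d19:-→d20:-→d21:H6  best=H6
  + 66.134.155.200/32 (H4) depth=32
  - 13.236.0.0/14 clear@14
  + 66.134.128.0/18 (H5) depth=18
  + 54.232.0.0/15 (H3) depth=15
  ? 145.85.70.135  path d0:H0  best=H0
  + 13.237.0.0/16 (H3) depth=16
  ? 9.249.120.238  path d0:H0→d1:-→d2:-→d3:-→d4:-→d5:-  best=H0
  - 66.134.155.200/32 clear@32
  + 13.237.0.0/16 (H2) depth=16
  ? 66.134.128.0  path d0:H0→d1:-→d2:-→d3:-→d4:-→d5:-→d6:-→d7:-→d8:H4→d9:-→d10:-→d11:-→d12:-→d13:-→d14:-→d15:-→d16:-→d17:-→d18:H5→d19:-  best=H5
  ? 13.237.0.2  path d0:H0→d1:-→d2:-→d3:-→d4:-→d5:-→d6:-→d7:-→d8:-→d9:-→d10:-→d11:-→d12:-→d13:-→d14:-→d15:-→d16:H2  best=H2
  + 54.233.32.0/20 (H6) depth=20
  + 66.0.0.0/8 (H1) depth=8
  + 66.0.0.0/8 (H2) depth=8
  ? 66.0.113.148  path d0:H0→d1:-→d2:-→d3:-→d4:-→d5:-→d6:-→d7:-→d8:H2  best=H2
  + 13.237.128.0/20 (H5) depth=20
  + 54.233.47.92/32 (H6) depth=32
  ? 54.233.47.92  path d0:H0→d1:-→d2:-→d3:-→d4:-→d5:-→d6:-→d7:-→d8:-→d9:-→d10:-→d11:-→d12:-→d13:-→d14:-→d15:H3→d16:-→d17:-→d18:-→d19:-→d20:H6→d21:-→d22:-→d23:-→d24:-→d25:-→d26:-→d27:-→d28:H5→d29:-→d30:-→d31:-→d32:H6  best=H6
  + 66.134.0.0/16 (H3) depth=16
  ? 97.153.200.106  path d0:H0→d1:-→d2:-  best=H0
  + 13.237.0.0/16 (H5) depth=16
  ? 54.233.47.87  path d0:H0→d1:-→d2:-→d3:-→d4:-→d5:-→d6:-→d7:-→d8:-→d9:-→d10:-→d11:-→d12:-→d13:-→d14:-→d15:H3→d16:-→d17:-→d18:-→d19:-→d20:H6→d21:-→d22:-→d23:-→d24:-→d25:-→d26:-→d27:-→d28:H5  best=H5
  + 54.233.47.88/29 (H6) depth=29

== LOOKUPS ==
["H4","H6","H0","H0","H5","H2","H2","H6","H0","H5"]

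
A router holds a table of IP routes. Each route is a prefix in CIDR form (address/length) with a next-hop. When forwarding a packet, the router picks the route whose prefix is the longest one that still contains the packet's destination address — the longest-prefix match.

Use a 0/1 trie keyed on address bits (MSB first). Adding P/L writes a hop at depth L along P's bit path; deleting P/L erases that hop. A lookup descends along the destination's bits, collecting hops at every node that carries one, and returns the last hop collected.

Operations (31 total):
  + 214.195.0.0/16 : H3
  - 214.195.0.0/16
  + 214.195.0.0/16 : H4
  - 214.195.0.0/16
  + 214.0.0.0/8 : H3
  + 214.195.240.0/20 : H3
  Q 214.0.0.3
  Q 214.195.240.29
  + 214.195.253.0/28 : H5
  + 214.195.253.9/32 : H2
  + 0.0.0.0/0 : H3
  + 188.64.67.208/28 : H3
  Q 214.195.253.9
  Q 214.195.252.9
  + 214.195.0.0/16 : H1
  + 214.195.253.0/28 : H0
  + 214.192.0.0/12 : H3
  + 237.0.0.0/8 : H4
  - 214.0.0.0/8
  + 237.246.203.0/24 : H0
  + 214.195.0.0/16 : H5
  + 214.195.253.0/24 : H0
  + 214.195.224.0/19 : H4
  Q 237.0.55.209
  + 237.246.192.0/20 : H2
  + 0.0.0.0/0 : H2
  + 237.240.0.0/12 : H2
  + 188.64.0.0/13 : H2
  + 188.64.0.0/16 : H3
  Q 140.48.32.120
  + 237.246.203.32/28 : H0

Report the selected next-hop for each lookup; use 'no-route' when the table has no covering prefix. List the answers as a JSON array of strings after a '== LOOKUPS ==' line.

Trace:
  + 214.195.0.0/16 (H3) depth=16
  del 214.195.0.0/16 (clear depth 16)
  + 214.195.0.0/16 (H4) depth=16
  del 214.195.0.0/16 (clear depth 16)
  + 214.0.0.0/8 (H3) depth=8
  + 214.195.240.0/20 (H3) depth=20
  ? 214.0.0.3  path d0:-→d1:-→d2:-→d3:-→d4:-→d5:-→d6:-→d7:-→d8:H3  best=H3
  ? 214.195.240.29  path d0:-→d1:-→d2:-→d3:-→d4:-→d5:-→d6:-→d7:-→d8:H3→d9:-→d10:-→d11:-→d12:-→d13:-→d14:-→d15:-→d16:-→d17:-→d18:-→d19:-→d20:H3  best=H3
  + 214.195.253.0/28 (H5) depth=28
  + 214.195.253.9/32 (H2) depth=32
  + 0.0.0.0/0 (H3) depth=0
  + 188.64.67.208/28 (H3) depth=28
  ? 214.195.253.9  path d0:H3→d1:-→d2:-→d3:-→d4:-→d5:-→d6:-→d7:-→d8:H3→d9:-→d10:-→d11:-→d12:-→d13:-→d14:-→d15:-→d16:-→d17:-→d18:-→d19:-→d20:H3→d21:-→d22:-→d23:-→d24:-→d25:-→d26:-→d27:-→d28:H5→d29:-→d30:-→d31:-→d32:H2  best=H2
  ? 214.195.252.9  path d0:H3→d1:-→d2:-→d3:-→d4:-→d5:-→d6:-→d7:-→d8:H3→d9:-→d10:-→d11:-→d12:-→d13:-→d14:-→d15:-→d16:-→d17:-→d18:-→d19:-→d20:H3→d21:-→d22:-→d23:-  best=H3
  + 214.195.0.0/16 (H1) depth=16
  + 214.195.253.0/28 (H0) depth=28
  + 214.192.0.0/12 (H3) depth=12
  + 237.0.0.0/8 (H4) depth=8
  del 214.0.0.0/8 (clear depth 8)
  + 237.246.203.0/24 (H0) depth=24
  + 214.195.0.0/16 (H5) depth=16
  + 214.195.253.0/24 (H0) depth=24
  + 214.195.224.0/19 (H4) depth=19
  ? 237.0.55.209  path d0:H3→d1:-→d2:-→d3:-→d4:-→d5:-→d6:-→d7:-→d8:H4  best=H4
  + 237.246.192.0/20 (H2) depth=20
  + 0.0.0.0/0 (H2) depth=0
  + 237.240.0.0/12 (H2) depth=12
  + 188.64.0.0/13 (H2) depth=13
  + 188.64.0.0/16 (H3) depth=16
  ? 140.48.32.120  path d0:H2→d1:-→d2:-  best=H2
  + 237.246.203.32/28 (H0) depth=28

== LOOKUPS ==
["H3","H3","H2","H3","H4","H2"]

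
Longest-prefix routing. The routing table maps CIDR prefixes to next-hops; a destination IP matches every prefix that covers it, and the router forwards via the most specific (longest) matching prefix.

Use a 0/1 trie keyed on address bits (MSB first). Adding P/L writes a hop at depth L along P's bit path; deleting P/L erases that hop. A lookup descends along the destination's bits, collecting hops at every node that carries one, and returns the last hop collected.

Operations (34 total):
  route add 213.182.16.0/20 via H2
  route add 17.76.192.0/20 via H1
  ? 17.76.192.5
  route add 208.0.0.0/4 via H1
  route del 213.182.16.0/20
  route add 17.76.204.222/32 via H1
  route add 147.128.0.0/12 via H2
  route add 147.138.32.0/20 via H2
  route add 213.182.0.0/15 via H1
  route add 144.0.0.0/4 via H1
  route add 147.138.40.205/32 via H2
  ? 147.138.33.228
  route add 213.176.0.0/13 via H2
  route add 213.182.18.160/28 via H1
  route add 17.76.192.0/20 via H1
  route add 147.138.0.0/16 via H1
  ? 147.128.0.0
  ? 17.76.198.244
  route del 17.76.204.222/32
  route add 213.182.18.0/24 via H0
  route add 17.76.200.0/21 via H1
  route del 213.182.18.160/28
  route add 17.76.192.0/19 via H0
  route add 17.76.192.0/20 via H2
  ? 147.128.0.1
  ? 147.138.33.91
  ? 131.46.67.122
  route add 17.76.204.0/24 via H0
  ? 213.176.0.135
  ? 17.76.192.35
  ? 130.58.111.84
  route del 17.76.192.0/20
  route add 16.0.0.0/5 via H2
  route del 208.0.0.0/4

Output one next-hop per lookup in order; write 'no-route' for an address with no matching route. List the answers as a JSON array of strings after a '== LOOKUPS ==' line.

Trace:
  add 213.182.16.0/20 -> H2 at depth 20
  add 17.76.192.0/20 -> H1 at depth 20
  ? 17.76.192.5  path d0:-→d1:-→d2:-→d3:-→d4:-→d5:-→d6:-→d7:-→d8:-→d9:-→d10:-→d11:-→d12:-→d13:-→d14:-→d15:-→d16:-→d17:-→d18:-→d19:-→d20:H1  best=H1
  add 208.0.0.0/4 -> H1 at depth 4
  - 213.182.16.0/20 clear@20
  add 17.76.204.222/32 -> H1 at depth 32
  add 147.128.0.0/12 -> H2 at depth 12
  add 147.138.32.0/20 -> H2 at depth 20
  add 213.182.0.0/15 -> H1 at depth 15
  add 144.0.0.0/4 -> H1 at depth 4
  add 147.138.40.205/32 -> H2 at depth 32
  ? 147.138.33.228  path d0:-→d1:-→d2:-→d3:-→d4:H1→d5:-→d6:-→d7:-→d8:-→d9:-→d10:-→d11:-→d12:H2→d13:-→d14:-→d15:-→d16:-→d17:-→d18:-→d19:-→d20:H2  best=H2
  add 213.176.0.0/13 -> H2 at depth 13
  add 213.182.18.160/28 -> H1 at depth 28
  add 17.76.192.0/20 -> H1 at depth 20
  add 147.138.0.0/16 -> H1 at depth 16
  ? 147.128.0.0  path d0:-→d1:-→d2:-→d3:-→d4:H1→d5:-→d6:-→d7:-→d8:-→d9:-→d10:-→d11:-→d12:H2  best=H2
  ? 17.76.198.244  path d0:-→d1:-→d2:-→d3:-→d4:-→d5:-→d6:-→d7:-→d8:-→d9:-→d10:-→d11:-→d12:-→d13:-→d14:-→d15:-→d16:-→d17:-→d18:-→d19:-→d20:H1  best=H1
  - 17.76.204.222/32 clear@32
  add 213.182.18.0/24 -> H0 at depth 24
  add 17.76.200.0/21 -> H1 at depth 21
  - 213.182.18.160/28 clear@28
  add 17.76.192.0/19 -> H0 at depth 19
  add 17.76.192.0/20 -> H2 at depth 20
  ? 147.128.0.1  path d0:-→d1:-→d2:-→d3:-→d4:H1→d5:-→d6:-→d7:-→d8:-→d9:-→d10:-→d11:-→d12:H2  best=H2
  ? 147.138.33.91  path d0:-→d1:-→d2:-→d3:-→d4:H1→d5:-→d6:-→d7:-→d8:-→d9:-→d10:-→d11:-→d12:H2→d13:-→d14:-→d15:-→d16:H1→d17:-→d18:-→d19:-→d20:H2  best=H2
  ? 131.46.67.122  path d0:-→d1:-→d2:-→d3:-  best=no-route
  add 17.76.204.0/24 -> H0 at depth 24
  ? 213.176.0.135  path d0:-→d1:-→d2:-→d3:-→d4:H1→d5:-→d6:-→d7:-→d8:-→d9:-→d10:-→d11:-→d12:-→d13:H2  best=H2
  ? 17.76.192.35  path d0:-→d1:-→d2:-→d3:-→d4:-→d5:-→d6:-→d7:-→d8:-→d9:-→d10:-→d11:-→d12:-→d13:-→d14:-→d15:-→d16:-→d17:-→d18:-→d19:H0→d20:H2  best=H2
  ? 130.58.111.84  path d0:-→d1:-→d2:-→d3:-  best=no-route
  - 17.76.192.0/20 clear@20
  add 16.0.0.0/5 -> H2 at depth 5
  - 208.0.0.0/4 clear@4

== LOOKUPS ==
["H1","H2","H2","H1","H2","H2","no-route","H2","H2","no-route"]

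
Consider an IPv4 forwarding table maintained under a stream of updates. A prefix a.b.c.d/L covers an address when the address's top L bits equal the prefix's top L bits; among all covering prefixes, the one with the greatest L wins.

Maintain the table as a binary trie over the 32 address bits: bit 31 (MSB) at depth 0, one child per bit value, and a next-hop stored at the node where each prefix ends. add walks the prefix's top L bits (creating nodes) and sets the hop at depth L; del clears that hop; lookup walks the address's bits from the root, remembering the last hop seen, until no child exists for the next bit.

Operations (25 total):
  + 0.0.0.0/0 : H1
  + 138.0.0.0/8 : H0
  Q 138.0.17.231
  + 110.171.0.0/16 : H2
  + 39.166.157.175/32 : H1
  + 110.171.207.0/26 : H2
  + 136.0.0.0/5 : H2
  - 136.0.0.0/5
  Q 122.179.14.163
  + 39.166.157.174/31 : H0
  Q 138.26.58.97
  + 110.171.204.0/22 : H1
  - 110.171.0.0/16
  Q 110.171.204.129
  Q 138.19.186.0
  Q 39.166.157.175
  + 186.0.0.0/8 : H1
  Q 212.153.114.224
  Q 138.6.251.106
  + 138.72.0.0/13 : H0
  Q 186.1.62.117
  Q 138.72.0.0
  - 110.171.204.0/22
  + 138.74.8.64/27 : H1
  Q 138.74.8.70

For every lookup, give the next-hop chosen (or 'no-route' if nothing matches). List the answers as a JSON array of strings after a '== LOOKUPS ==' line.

Process each operation:
  + 0.0.0.0/0 (H1) depth=0
  + 138.0.0.0/8 (H0) depth=8
  Q 138.0.17.231: descend 10001010 ; hops seen [H1,H0] ; pick H0
  + 110.171.0.0/16 (H2) depth=16
  + 39.166.157.175/32 (H1) depth=32
  + 110.171.207.0/26 (H2) depth=26
  + 136.0.0.0/5 (H2) depth=5
  del 136.0.0.0/5 (clear depth 5)
  Q 122.179.14.163: descend 011 ; hops seen [H1] ; pick H1
  + 39.166.157.174/31 (H0) depth=31
  Q 138.26.58.97: descend 10001010 ; hops seen [H1,H0] ; pick H0
  + 110.171.204.0/22 (H1) depth=22
  del 110.171.0.0/16 (clear depth 16)
  Q 110.171.204.129: descend 0110111010101011110011 ; hops seen [H1,H1] ; pick H1
  Q 138.19.186.0: descend 10001010 ; hops seen [H1,H0] ; pick H0
  Q 39.166.157.175: descend 00100111101001101001110110101111 ; hops seen [H1,H0,H1] ; pick H1
  + 186.0.0.0/8 (H1) depth=8
  Q 212.153.114.224: descend 1 ; hops seen [H1] ; pick H1
  Q 138.6.251.106: descend 10001010 ; hops seen [H1,H0] ; pick H0
  + 138.72.0.0/13 (H0) depth=13
  Q 186.1.62.117: descend 10111010 ; hops seen [H1,H1] ; pick H1
  Q 138.72.0.0: descend 1000101001001 ; hops seen [H1,H0,H0] ; pick H0
  del 110.171.204.0/22 (clear depth 22)
  + 138.74.8.64/27 (H1) depth=27
  Q 138.74.8.70: descend 100010100100101000001000010 ; hops seen [H1,H0,H0,H1] ; pick H1

== LOOKUPS ==
["H0","H1","H0","H1","H0","H1","H1","H0","H1","H0","H1"]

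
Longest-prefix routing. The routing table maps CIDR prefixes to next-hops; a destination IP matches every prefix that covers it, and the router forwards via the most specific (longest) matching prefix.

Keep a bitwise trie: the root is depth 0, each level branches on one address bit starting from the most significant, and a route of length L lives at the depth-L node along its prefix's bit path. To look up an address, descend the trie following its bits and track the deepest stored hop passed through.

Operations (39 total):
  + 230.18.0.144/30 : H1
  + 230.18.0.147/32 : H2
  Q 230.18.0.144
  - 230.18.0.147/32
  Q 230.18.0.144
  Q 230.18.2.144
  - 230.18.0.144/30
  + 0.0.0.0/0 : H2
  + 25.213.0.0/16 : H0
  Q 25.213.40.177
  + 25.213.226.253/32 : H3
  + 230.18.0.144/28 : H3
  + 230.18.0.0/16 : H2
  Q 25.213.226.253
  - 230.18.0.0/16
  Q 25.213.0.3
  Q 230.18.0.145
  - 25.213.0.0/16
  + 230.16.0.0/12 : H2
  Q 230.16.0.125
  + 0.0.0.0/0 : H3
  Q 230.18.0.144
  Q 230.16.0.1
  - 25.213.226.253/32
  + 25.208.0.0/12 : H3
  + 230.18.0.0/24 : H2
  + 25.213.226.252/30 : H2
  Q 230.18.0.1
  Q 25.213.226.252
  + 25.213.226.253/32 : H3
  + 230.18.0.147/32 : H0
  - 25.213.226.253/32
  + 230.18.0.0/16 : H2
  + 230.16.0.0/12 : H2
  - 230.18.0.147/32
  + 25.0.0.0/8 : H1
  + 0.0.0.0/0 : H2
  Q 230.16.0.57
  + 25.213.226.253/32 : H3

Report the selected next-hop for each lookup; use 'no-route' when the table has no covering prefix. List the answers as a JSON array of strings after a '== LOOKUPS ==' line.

Trace:
  add 230.18.0.144/30 -> H1 at depth 30
  add 230.18.0.147/32 -> H2 at depth 32
  Q 230.18.0.144: descend 111001100001001000000000100100 ; hops seen [H1] ; pick H1
  del 230.18.0.147/32 (clear depth 32)
  Q 230.18.0.144: descend 111001100001001000000000100100 ; hops seen [H1] ; pick H1
  Q 230.18.2.144: descend 1110011000010010000000 ; hops seen [∅] ; pick no-route
  del 230.18.0.144/30 (clear depth 30)
  add 0.0.0.0/0 -> H2 at depth 0
  add 25.213.0.0/16 -> H0 at depth 16
  Q 25.213.40.177: descend 0001100111010101 ; hops seen [H2,H0] ; pick H0
  add 25.213.226.253/32 -> H3 at depth 32
  add 230.18.0.144/28 -> H3 at depth 28
  add 230.18.0.0/16 -> H2 at depth 16
  Q 25.213.226.253: descend 00011001110101011110001011111101 ; hops seen [H2,H0,H3] ; pick H3
  del 230.18.0.0/16 (clear depth 16)
  Q 25.213.0.3: descend 0001100111010101 ; hops seen [H2,H0] ; pick H0
  Q 230.18.0.145: descend 111001100001001000000000100100 ; hops seen [H2,H3] ; pick H3
  del 25.213.0.0/16 (clear depth 16)
  add 230.16.0.0/12 -> H2 at depth 12
  Q 230.16.0.125: descend 11100110000100 ; hops seen [H2,H2] ; pick H2
  add 0.0.0.0/0 -> H3 at depth 0
  Q 230.18.0.144: descend 111001100001001000000000100100 ; hops seen [H3,H2,H3] ; pick H3
  Q 230.16.0.1: descend 11100110000100 ; hops seen [H3,H2] ; pick H2
  del 25.213.226.253/32 (clear depth 32)
  add 25.208.0.0/12 -> H3 at depth 12
  add 230.18.0.0/24 -> H2 at depth 24
  add 25.213.226.252/30 -> H2 at depth 30
  Q 230.18.0.1: descend 111001100001001000000000 ; hops seen [H3,H2,H2] ; pick H2
  Q 25.213.226.252: descend 0001100111010101111000101111110 ; hops seen [H3,H3,H2] ; pick H2
  add 25.213.226.253/32 -> H3 at depth 32
  add 230.18.0.147/32 -> H0 at depth 32
  del 25.213.226.253/32 (clear depth 32)
  add 230.18.0.0/16 -> H2 at depth 16
  add 230.16.0.0/12 -> H2 at depth 12
  del 230.18.0.147/32 (clear depth 32)
  add 25.0.0.0/8 -> H1 at depth 8
  add 0.0.0.0/0 -> H2 at depth 0
  Q 230.16.0.57: descend 11100110000100 ; hops seen [H2,H2] ; pick H2
  add 25.213.226.253/32 -> H3 at depth 32

== LOOKUPS ==
["H1","H1","no-route","H0","H3","H0","H3","H2","H3","H2","H2","H2","H2"]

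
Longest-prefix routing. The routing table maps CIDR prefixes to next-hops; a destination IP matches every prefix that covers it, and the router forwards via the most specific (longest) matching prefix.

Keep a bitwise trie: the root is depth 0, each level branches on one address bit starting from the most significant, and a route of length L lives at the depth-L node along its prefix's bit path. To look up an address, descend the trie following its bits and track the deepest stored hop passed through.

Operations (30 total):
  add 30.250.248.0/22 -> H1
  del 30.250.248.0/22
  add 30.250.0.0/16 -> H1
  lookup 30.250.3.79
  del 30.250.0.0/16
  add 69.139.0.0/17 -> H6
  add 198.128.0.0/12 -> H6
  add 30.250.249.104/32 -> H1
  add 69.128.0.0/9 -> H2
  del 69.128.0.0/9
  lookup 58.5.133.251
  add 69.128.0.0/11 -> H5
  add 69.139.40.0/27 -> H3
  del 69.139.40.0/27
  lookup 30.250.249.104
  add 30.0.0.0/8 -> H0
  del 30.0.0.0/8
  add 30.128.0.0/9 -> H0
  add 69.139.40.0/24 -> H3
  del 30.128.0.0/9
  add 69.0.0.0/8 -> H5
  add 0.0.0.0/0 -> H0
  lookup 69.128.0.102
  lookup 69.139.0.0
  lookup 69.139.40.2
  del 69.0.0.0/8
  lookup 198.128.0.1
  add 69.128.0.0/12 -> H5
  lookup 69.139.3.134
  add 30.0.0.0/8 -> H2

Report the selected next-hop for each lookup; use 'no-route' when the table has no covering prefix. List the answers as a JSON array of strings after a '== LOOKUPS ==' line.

Apply in order:
  + 30.250.248.0/22 (H1) depth=22
  del 30.250.248.0/22 (clear depth 22)
  + 30.250.0.0/16 (H1) depth=16
  lookup 30.250.3.79: bits 0001111011111010 walk d0:-→d1:-→d2:-→d3:-→d4:-→d5:-→d6:-→d7:-→d8:-→d9:-→d10:-→d11:-→d12:-→d13:-→d14:-→d15:-→d16:H1 -> H1
  del 30.250.0.0/16 (clear depth 16)
  + 69.139.0.0/17 (H6) depth=17
  + 198.128.0.0/12 (H6) depth=12
  + 30.250.249.104/32 (H1) depth=32
  + 69.128.0.0/9 (H2) depth=9
  del 69.128.0.0/9 (clear depth 9)
  lookup 58.5.133.251: bits 00 walk d0:-→d1:-→d2:- -> no-route
  + 69.128.0.0/11 (H5) depth=11
  + 69.139.40.0/27 (H3) depth=27
  del 69.139.40.0/27 (clear depth 27)
  lookup 30.250.249.104: bits 00011110111110101111100101101000 walk d0:-→d1:-→d2:-→d3:-→d4:-→d5:-→d6:-→d7:-→d8:-→d9:-→d10:-→d11:-→d12:-→d13:-→d14:-→d15:-→d16:-→d17:-→d18:-→d19:-→d20:-→d21:-→d22:-→d23:-→d24:-→d25:-→d26:-→d27:-→d28:-→d29:-→d30:-→d31:-→d32:H1 -> H1
  + 30.0.0.0/8 (H0) depth=8
  del 30.0.0.0/8 (clear depth 8)
  + 30.128.0.0/9 (H0) depth=9
  + 69.139.40.0/24 (H3) depth=24
  del 30.128.0.0/9 (clear depth 9)
  + 69.0.0.0/8 (H5) depth=8
  + 0.0.0.0/0 (H0) depth=0
  lookup 69.128.0.102: bits 010001011000 walk d0:H0→d1:-→d2:-→d3:-→d4:-→d5:-→d6:-→d7:-→d8:H5→d9:-→d10:-→d11:H5→d12:- -> H5
  lookup 69.139.0.0: bits 010001011000101100 walk d0:H0→d1:-→d2:-→d3:-→d4:-→d5:-→d6:-→d7:-→d8:H5→d9:-→d10:-→d11:H5→d12:-→d13:-→d14:-→d15:-→d16:-→d17:H6→d18:- -> H6
  lookup 69.139.40.2: bits 010001011000101100101000000 walk d0:H0→d1:-→d2:-→d3:-→d4:-→d5:-→d6:-→d7:-→d8:H5→d9:-→d10:-→d11:H5→d12:-→d13:-→d14:-→d15:-→d16:-→d17:H6→d18:-→d19:-→d20:-→d21:-→d22:-→d23:-→d24:H3→d25:-→d26:-→d27:- -> H3
  del 69.0.0.0/8 (clear depth 8)
  lookup 198.128.0.1: bits 110001101000 walk d0:H0→d1:-→d2:-→d3:-→d4:-→d5:-→d6:-→d7:-→d8:-→d9:-→d10:-→d11:-→d12:H6 -> H6
  + 69.128.0.0/12 (H5) depth=12
  lookup 69.139.3.134: bits 010001011000101100 walk d0:H0→d1:-→d2:-→d3:-→d4:-→d5:-→d6:-→d7:-→d8:-→d9:-→d10:-→d11:H5→d12:H5→d13:-→d14:-→d15:-→d16:-→d17:H6→d18:- -> H6
  + 30.0.0.0/8 (H2) depth=8

== LOOKUPS ==
["H1","no-route","H1","H5","H6","H3","H6","H6"]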